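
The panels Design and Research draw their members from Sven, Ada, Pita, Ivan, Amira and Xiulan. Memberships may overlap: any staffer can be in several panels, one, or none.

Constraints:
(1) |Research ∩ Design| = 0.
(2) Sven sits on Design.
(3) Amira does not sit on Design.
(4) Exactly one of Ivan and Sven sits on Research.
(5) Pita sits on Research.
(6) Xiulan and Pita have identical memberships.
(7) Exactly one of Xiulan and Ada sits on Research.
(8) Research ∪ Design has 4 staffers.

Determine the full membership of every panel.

From (2): Sven ∈ Design.
From (3): Amira ∉ Design.
From (5): Pita ∈ Research.
(6): Xiulan matches Pita: Xiulan ∈ Research.
(7) (exactly one): Ada ∉ Research.
Suppose Sven ∈ Research: no assignment then satisfies all the clues, so Sven ∉ Research.

Design = {Sven}; Research = {Ivan, Pita, Xiulan}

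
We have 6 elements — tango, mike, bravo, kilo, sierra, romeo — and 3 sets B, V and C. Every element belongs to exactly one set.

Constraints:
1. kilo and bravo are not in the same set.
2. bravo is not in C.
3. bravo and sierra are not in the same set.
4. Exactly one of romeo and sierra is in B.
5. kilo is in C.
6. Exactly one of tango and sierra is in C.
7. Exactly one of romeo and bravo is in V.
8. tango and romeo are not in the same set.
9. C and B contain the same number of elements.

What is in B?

B = {mike, romeo}

From (2): bravo ∉ C.
From (5): kilo ∈ C.
Suppose tango ∈ B: no assignment then satisfies all the clues, so tango ∉ B.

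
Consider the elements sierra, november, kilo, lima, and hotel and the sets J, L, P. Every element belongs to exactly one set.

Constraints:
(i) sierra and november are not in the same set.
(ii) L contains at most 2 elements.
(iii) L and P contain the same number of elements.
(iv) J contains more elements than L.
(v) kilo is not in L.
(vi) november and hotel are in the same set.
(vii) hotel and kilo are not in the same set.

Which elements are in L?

L = {sierra}

From (v): kilo ∉ L.
Suppose sierra ∉ L: no assignment then satisfies all the clues, so sierra ∈ L.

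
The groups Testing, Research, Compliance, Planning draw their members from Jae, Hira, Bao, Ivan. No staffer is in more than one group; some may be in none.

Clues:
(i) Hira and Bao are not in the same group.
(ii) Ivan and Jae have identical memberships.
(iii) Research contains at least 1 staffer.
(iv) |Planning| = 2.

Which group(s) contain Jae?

Jae: Planning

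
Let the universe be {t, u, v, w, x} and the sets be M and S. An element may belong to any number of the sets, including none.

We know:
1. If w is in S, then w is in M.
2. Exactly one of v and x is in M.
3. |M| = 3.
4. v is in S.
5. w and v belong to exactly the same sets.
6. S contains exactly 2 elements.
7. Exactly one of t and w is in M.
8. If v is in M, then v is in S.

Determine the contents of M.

M = {u, v, w}

From (4): v ∈ S.
(5): w matches v: w ∈ S.
(6): S already has 2, so the rest are out.
(1): w ∈ M.
(5): v matches w: v ∈ M.
(7) (exactly one): t ∉ M.
(2) (exactly one): x ∉ M.
(3): only 3 candidates remain for M, so all are in.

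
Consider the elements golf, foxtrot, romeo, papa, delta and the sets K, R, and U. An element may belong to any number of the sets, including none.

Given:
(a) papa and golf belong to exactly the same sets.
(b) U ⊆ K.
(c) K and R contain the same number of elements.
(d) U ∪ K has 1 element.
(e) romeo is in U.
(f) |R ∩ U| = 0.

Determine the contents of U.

U = {romeo}

From (e): romeo ∈ U.
(b) with romeo ∈ U: romeo ∈ K.
Suppose golf ∈ U: no assignment then satisfies all the clues, so golf ∉ U.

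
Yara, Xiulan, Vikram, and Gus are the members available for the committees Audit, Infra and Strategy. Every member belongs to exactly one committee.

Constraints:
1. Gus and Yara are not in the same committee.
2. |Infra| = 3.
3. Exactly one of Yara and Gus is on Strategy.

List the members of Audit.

Audit = {}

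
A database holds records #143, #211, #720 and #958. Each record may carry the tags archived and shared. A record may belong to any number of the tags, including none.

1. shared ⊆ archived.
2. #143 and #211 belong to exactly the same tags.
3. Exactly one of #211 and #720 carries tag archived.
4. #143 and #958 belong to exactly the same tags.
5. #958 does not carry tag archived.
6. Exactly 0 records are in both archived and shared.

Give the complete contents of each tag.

From (5): #958 ∉ archived.
(1) contrapositive: #958 ∉ shared.
(4): #143 matches #958: #143 ∉ archived.
(4): #143 matches #958: #143 ∉ shared.
(2): #211 matches #143: #211 ∉ archived.
(2): #211 matches #143: #211 ∉ shared.
(3) (exactly one): #720 ∈ archived.
Suppose #720 ∈ shared: no assignment then satisfies all the clues, so #720 ∉ shared.

archived = {#720}; shared = {}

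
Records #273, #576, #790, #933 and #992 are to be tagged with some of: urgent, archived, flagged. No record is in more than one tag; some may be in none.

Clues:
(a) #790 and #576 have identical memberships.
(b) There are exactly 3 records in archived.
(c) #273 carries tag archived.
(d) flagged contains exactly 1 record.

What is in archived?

archived = {#273, #576, #790}

From (c): #273 ∈ archived.
Suppose #576 ∉ archived: no assignment then satisfies all the clues, so #576 ∈ archived.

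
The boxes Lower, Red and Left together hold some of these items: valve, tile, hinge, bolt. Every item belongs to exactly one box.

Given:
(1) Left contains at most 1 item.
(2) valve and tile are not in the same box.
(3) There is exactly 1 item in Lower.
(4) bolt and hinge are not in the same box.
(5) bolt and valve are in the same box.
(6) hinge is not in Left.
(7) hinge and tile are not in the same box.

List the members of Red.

From (6): hinge ∉ Left.
Suppose valve ∉ Red: no assignment then satisfies all the clues, so valve ∈ Red.

Red = {bolt, valve}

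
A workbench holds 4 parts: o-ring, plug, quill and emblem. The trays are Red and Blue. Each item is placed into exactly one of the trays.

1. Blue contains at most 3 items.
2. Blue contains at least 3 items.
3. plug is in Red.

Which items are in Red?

From (3): plug ∈ Red.
(2): only 3 candidates remain for Blue, so all are in.

Red = {plug}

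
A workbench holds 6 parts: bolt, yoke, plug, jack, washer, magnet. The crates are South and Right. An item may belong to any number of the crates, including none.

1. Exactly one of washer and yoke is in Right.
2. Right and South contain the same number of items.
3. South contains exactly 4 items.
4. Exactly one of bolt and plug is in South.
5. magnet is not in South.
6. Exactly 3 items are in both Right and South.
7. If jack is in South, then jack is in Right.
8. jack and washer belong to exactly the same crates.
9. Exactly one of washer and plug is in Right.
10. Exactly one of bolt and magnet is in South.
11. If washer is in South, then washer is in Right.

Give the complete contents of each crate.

South = {bolt, jack, washer, yoke}; Right = {bolt, jack, magnet, washer}

From (5): magnet ∉ South.
(10) (exactly one): bolt ∈ South.
(4) (exactly one): plug ∉ South.
(3): only 4 candidates remain for South, so all are in.
(7): jack ∈ Right.
(8): washer matches jack: washer ∈ Right.
(9) (exactly one): plug ∉ Right.
(1) (exactly one): yoke ∉ Right.
Suppose bolt ∉ Right: no assignment then satisfies all the clues, so bolt ∈ Right.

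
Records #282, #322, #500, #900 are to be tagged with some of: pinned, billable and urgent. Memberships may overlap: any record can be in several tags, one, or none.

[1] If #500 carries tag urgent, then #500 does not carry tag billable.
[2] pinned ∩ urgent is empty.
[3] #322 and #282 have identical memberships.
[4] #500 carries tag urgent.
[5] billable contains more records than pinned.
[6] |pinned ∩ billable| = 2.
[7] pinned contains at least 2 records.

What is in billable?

billable = {#282, #322, #900}

From (4): #500 ∈ urgent.
(1): #500 ∉ billable.
(2) (disjoint): #500 ∉ pinned.
Suppose #282 ∉ billable: no assignment then satisfies all the clues, so #282 ∈ billable.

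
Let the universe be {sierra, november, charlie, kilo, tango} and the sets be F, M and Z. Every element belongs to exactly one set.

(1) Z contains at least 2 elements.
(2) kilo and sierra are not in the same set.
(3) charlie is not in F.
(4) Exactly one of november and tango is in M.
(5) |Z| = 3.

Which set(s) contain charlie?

charlie: Z

From (3): charlie ∉ F.
Suppose charlie ∈ M: no assignment then satisfies all the clues, so charlie ∉ M.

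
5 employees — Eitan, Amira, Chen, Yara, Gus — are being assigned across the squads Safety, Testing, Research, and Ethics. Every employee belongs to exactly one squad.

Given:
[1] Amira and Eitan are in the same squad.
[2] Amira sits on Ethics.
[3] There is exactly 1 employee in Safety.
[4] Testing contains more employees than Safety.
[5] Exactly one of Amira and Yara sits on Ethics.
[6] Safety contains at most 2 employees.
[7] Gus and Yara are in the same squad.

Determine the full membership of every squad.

Safety = {Chen}; Testing = {Gus, Yara}; Research = {}; Ethics = {Amira, Eitan}

From (2): Amira ∈ Ethics.
(1): Eitan matches Amira: Eitan ∉ Safety.
(1): Eitan matches Amira: Eitan ∉ Testing.
(1): Eitan matches Amira: Eitan ∉ Research.
(1): Eitan matches Amira: Eitan ∈ Ethics.
(5) (exactly one): Yara ∉ Ethics.
(7): Gus matches Yara: Gus ∉ Ethics.
Suppose Chen ∉ Safety: no assignment then satisfies all the clues, so Chen ∈ Safety.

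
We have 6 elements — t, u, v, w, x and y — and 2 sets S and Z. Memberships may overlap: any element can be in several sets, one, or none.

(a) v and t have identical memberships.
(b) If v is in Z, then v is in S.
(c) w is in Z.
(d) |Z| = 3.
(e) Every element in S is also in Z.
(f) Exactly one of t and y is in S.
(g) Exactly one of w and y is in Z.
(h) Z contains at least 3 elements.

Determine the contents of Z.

Z = {t, v, w}

From (c): w ∈ Z.
(g) (exactly one): y ∉ Z.
(e) contrapositive: y ∉ S.
(f) (exactly one): t ∈ S.
(a): v matches t: v ∈ S.
(e) with t ∈ S: t ∈ Z.
(e) with v ∈ S: v ∈ Z.
(d): Z already has 3, so the rest are out.
(e) contrapositive: u ∉ S.
(e) contrapositive: x ∉ S.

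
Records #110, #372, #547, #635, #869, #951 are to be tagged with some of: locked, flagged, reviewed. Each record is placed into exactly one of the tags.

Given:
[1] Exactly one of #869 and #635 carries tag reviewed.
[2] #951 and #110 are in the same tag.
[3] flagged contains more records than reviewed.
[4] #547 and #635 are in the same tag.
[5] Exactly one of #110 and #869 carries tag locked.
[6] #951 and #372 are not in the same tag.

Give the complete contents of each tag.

locked = {#110, #951}; flagged = {#372, #547, #635}; reviewed = {#869}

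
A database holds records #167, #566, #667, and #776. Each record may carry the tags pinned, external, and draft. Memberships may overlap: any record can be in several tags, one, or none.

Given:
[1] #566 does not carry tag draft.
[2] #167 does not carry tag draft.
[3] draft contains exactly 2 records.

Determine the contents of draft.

From (1): #566 ∉ draft.
From (2): #167 ∉ draft.
(3): only 2 candidates remain for draft, so all are in.

draft = {#667, #776}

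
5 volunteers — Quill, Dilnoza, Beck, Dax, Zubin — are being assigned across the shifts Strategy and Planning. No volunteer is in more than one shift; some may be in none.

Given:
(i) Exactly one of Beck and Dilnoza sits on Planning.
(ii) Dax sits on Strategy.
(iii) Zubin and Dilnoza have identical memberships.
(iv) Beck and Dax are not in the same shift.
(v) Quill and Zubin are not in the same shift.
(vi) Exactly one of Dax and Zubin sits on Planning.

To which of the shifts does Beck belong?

Beck: none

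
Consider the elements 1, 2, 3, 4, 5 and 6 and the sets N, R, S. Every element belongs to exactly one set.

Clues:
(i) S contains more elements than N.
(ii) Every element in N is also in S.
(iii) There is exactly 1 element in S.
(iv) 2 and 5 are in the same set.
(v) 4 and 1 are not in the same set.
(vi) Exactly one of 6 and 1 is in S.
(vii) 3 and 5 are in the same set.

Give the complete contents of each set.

N = {}; R = {2, 3, 4, 5, 6}; S = {1}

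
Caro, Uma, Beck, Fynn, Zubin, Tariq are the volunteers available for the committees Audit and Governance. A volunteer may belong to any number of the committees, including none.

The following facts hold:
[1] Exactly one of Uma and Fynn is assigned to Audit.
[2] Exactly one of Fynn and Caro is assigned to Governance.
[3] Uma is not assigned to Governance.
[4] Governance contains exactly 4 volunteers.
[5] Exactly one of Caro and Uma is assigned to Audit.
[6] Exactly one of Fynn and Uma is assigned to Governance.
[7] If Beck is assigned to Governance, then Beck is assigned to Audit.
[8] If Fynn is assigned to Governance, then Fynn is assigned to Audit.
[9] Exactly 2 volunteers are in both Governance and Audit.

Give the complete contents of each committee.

Audit = {Beck, Caro, Fynn}; Governance = {Beck, Fynn, Tariq, Zubin}

From (3): Uma ∉ Governance.
(6) (exactly one): Fynn ∈ Governance.
(8): Fynn ∈ Audit.
(1) (exactly one): Uma ∉ Audit.
(2) (exactly one): Caro ∉ Governance.
(4): only 4 candidates remain for Governance, so all are in.
(5) (exactly one): Caro ∈ Audit.
(7): Beck ∈ Audit.
Suppose Zubin ∈ Audit: no assignment then satisfies all the clues, so Zubin ∉ Audit.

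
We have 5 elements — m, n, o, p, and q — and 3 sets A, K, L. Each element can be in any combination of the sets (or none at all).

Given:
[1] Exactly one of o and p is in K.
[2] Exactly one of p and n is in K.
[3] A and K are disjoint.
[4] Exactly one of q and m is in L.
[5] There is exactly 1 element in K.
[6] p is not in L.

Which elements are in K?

K = {p}

From (6): p ∉ L.
Suppose m ∈ K: no assignment then satisfies all the clues, so m ∉ K.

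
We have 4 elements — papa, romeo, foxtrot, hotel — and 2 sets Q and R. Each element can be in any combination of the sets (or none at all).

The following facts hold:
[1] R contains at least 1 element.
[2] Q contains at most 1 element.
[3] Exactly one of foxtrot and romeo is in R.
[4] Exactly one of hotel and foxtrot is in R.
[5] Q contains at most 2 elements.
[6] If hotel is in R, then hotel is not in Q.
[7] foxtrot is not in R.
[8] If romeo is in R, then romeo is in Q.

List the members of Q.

Q = {romeo}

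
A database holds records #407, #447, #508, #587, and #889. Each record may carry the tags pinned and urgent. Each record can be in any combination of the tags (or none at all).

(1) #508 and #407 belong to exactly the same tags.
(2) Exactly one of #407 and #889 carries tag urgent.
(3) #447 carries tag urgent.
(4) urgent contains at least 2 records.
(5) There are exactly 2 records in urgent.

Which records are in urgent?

urgent = {#447, #889}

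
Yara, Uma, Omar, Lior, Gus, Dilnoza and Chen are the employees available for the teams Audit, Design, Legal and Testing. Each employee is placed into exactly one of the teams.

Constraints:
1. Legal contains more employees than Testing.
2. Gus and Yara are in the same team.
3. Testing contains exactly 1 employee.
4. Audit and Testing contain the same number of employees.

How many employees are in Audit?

1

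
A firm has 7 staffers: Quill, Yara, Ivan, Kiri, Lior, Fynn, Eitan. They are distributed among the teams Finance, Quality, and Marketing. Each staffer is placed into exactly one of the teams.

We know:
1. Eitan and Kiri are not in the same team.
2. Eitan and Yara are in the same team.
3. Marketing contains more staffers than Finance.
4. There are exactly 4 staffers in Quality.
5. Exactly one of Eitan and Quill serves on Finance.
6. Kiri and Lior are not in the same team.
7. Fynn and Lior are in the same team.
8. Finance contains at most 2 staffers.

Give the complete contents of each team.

Finance = {Quill}; Quality = {Eitan, Fynn, Lior, Yara}; Marketing = {Ivan, Kiri}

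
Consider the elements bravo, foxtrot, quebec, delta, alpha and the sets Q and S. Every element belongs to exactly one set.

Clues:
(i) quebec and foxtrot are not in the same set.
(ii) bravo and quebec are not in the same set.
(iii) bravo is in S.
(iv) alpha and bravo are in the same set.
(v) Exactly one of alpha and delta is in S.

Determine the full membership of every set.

From (iii): bravo ∈ S.
(ii): quebec ∉ S.
(iv): alpha matches bravo: alpha ∉ Q.
(iv): alpha matches bravo: alpha ∈ S.
(v) (exactly one): delta ∉ S.
Only one set left: quebec ∈ Q.
Only one set left: delta ∈ Q.
(i): foxtrot ∉ Q.
Only one set left: foxtrot ∈ S.

Q = {delta, quebec}; S = {alpha, bravo, foxtrot}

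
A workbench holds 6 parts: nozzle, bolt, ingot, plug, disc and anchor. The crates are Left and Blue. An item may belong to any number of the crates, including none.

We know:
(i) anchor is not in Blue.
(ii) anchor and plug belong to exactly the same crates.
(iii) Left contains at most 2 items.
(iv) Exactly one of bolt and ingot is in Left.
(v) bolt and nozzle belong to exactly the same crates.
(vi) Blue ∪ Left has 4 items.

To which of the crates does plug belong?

plug: none

From (i): anchor ∉ Blue.
(ii): plug matches anchor: plug ∉ Blue.
Suppose plug ∈ Left: no assignment then satisfies all the clues, so plug ∉ Left.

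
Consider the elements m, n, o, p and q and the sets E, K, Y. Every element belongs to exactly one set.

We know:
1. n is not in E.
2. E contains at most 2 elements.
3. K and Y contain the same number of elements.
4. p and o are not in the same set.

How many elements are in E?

1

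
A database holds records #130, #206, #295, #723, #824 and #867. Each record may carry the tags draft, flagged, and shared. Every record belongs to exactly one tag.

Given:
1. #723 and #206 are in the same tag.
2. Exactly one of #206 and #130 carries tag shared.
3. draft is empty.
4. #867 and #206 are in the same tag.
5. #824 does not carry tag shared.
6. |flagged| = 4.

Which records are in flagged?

flagged = {#206, #723, #824, #867}

From (5): #824 ∉ shared.
(3): draft already has 0, so the rest are out.
Only one tag left: #824 ∈ flagged.
Suppose #130 ∈ flagged: no assignment then satisfies all the clues, so #130 ∉ flagged.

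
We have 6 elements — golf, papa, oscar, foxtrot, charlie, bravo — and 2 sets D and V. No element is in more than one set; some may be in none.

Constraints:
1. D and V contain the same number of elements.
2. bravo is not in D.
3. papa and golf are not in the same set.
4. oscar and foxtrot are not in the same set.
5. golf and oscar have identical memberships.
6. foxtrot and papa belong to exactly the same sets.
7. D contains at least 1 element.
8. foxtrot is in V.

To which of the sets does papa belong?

papa: V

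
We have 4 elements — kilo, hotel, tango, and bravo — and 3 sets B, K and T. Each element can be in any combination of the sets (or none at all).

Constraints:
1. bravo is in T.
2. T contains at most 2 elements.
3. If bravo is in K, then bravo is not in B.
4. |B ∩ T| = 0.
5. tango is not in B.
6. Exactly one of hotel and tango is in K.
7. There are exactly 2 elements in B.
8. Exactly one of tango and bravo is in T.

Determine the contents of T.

T = {bravo}

From (1): bravo ∈ T.
From (5): tango ∉ B.
(8) (exactly one): tango ∉ T.
Suppose kilo ∈ T: no assignment then satisfies all the clues, so kilo ∉ T.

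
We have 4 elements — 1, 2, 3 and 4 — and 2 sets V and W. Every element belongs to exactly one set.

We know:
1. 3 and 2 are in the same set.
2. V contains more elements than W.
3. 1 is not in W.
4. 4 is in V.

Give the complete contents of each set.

V = {1, 2, 3, 4}; W = {}

From (3): 1 ∉ W.
From (4): 4 ∈ V.
Only one set left: 1 ∈ V.
Suppose 2 ∉ V: no assignment then satisfies all the clues, so 2 ∈ V.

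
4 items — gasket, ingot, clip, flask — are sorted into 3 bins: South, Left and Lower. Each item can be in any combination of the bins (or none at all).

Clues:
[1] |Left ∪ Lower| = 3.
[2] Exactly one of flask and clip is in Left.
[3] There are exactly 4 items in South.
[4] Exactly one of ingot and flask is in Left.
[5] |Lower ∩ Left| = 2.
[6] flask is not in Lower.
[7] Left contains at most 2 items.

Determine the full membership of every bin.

South = {clip, flask, gasket, ingot}; Left = {clip, ingot}; Lower = {clip, gasket, ingot}

From (6): flask ∉ Lower.
(3): only 4 candidates remain for South, so all are in.
Suppose gasket ∈ Left: no assignment then satisfies all the clues, so gasket ∉ Left.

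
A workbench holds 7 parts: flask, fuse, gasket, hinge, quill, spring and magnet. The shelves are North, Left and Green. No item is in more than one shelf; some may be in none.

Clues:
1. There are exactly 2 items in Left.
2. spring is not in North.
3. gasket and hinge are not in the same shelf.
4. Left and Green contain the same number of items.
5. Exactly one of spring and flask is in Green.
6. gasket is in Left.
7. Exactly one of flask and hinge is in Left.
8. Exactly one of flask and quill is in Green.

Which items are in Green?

Green = {quill, spring}

From (2): spring ∉ North.
From (6): gasket ∈ Left.
(3): hinge ∉ Left.
(7) (exactly one): flask ∈ Left.
(8) (exactly one): quill ∈ Green.
(1): Left already has 2, so the rest are out.
(5) (exactly one): spring ∈ Green.
Suppose fuse ∈ Green: no assignment then satisfies all the clues, so fuse ∉ Green.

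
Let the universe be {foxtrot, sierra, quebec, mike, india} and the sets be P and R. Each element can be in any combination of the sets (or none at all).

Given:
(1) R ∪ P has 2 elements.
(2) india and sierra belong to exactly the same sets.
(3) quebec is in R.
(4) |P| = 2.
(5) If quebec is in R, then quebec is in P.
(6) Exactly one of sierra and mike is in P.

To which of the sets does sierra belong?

sierra: none

From (3): quebec ∈ R.
(5): quebec ∈ P.
Suppose sierra ∈ P: no assignment then satisfies all the clues, so sierra ∉ P.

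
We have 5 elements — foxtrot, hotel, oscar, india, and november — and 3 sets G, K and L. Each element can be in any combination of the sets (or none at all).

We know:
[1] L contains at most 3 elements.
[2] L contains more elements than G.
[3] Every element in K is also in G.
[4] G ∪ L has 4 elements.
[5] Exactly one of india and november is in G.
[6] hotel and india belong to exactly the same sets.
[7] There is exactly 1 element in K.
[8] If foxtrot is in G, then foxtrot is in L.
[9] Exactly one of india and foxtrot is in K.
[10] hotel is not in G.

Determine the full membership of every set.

G = {foxtrot, november}; K = {foxtrot}; L = {foxtrot, hotel, india}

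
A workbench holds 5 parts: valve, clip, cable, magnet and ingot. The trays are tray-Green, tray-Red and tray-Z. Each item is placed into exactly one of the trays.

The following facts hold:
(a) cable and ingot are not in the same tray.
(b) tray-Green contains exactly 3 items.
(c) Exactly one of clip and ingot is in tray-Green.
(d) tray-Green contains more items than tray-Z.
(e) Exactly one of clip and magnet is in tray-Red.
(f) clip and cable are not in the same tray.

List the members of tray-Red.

tray-Red = {clip}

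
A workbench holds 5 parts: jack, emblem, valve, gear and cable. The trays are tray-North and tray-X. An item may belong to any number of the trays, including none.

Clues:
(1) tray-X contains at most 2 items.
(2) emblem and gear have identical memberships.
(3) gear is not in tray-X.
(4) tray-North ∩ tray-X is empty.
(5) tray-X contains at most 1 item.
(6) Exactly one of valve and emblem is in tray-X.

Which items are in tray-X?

From (3): gear ∉ tray-X.
(2): emblem matches gear: emblem ∉ tray-X.
(6) (exactly one): valve ∈ tray-X.
(4) (disjoint): valve ∉ tray-North.
(5): tray-X already has 1, so the rest are out.

tray-X = {valve}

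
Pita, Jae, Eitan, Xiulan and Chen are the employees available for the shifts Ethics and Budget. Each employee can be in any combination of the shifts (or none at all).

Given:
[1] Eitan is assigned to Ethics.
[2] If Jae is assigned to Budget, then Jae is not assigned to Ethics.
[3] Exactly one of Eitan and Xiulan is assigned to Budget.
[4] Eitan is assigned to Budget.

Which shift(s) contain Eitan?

Eitan: Budget, Ethics

From (1): Eitan ∈ Ethics.
From (4): Eitan ∈ Budget.
(3) (exactly one): Xiulan ∉ Budget.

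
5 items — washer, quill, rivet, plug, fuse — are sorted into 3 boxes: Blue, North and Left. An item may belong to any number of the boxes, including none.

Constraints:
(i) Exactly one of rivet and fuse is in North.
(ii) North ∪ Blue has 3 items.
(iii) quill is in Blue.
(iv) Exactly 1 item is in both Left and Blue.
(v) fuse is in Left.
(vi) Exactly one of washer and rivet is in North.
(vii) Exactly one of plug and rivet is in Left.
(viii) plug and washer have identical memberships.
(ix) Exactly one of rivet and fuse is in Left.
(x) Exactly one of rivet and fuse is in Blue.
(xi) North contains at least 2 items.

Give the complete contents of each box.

Blue = {fuse, quill}; North = {quill, rivet}; Left = {fuse, plug, washer}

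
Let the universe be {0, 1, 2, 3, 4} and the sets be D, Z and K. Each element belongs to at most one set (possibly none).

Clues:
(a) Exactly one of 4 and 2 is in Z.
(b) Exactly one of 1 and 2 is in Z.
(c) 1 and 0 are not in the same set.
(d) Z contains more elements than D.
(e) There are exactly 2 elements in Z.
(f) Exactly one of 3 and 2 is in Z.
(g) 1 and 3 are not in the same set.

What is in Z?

Z = {0, 2}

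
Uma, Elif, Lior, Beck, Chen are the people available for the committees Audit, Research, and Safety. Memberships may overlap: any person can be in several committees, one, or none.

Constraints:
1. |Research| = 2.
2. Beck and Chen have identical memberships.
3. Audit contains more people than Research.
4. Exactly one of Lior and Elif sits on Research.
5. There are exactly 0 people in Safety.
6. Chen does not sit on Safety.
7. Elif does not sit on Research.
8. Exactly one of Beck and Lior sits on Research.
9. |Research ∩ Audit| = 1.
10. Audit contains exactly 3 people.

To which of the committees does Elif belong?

Elif: none

From (6): Chen ∉ Safety.
From (7): Elif ∉ Research.
(2): Beck matches Chen: Beck ∉ Safety.
(4) (exactly one): Lior ∈ Research.
(5): Safety already has 0, so the rest are out.
(8) (exactly one): Beck ∉ Research.
(2): Chen matches Beck: Chen ∉ Research.
(1): only 2 candidates remain for Research, so all are in.
Suppose Elif ∈ Audit: no assignment then satisfies all the clues, so Elif ∉ Audit.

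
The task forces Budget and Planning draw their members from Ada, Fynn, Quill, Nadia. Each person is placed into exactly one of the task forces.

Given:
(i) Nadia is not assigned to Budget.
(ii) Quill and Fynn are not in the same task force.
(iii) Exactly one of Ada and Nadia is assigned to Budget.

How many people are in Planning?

2

From (i): Nadia ∉ Budget.
(iii) (exactly one): Ada ∈ Budget.
Only one task force left: Nadia ∈ Planning.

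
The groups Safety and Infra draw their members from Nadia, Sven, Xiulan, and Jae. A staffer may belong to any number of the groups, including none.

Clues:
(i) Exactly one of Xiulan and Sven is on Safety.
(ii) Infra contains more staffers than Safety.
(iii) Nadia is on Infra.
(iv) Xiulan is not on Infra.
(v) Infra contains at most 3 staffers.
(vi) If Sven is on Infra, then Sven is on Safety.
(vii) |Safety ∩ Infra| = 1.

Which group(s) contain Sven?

Sven: Infra, Safety

From (iii): Nadia ∈ Infra.
From (iv): Xiulan ∉ Infra.
Suppose Sven ∉ Safety: no assignment then satisfies all the clues, so Sven ∈ Safety.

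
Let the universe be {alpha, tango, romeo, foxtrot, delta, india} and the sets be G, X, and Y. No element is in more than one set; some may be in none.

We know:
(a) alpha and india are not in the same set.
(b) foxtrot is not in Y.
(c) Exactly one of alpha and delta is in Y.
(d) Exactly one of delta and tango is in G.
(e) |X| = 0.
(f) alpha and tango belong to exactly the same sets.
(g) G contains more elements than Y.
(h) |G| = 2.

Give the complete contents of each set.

G = {alpha, tango}; X = {}; Y = {delta}

From (b): foxtrot ∉ Y.
(e): X already has 0, so the rest are out.
Suppose alpha ∉ G: no assignment then satisfies all the clues, so alpha ∈ G.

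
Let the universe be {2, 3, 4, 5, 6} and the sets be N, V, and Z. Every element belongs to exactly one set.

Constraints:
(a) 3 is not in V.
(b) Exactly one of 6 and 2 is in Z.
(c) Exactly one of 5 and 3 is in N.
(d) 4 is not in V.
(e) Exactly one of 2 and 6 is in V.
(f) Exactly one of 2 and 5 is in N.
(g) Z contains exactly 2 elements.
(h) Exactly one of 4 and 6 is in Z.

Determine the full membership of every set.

N = {4, 5}; V = {2}; Z = {3, 6}

From (a): 3 ∉ V.
From (d): 4 ∉ V.
Suppose 2 ∈ N: no assignment then satisfies all the clues, so 2 ∉ N.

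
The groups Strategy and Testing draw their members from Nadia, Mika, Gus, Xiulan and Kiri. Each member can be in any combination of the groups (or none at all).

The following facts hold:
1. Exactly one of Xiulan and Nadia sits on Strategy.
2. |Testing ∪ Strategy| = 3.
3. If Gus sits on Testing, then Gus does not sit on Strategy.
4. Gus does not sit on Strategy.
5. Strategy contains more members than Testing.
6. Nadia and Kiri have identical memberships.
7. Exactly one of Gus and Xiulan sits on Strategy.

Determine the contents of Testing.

Testing = {Gus}

From (4): Gus ∉ Strategy.
(7) (exactly one): Xiulan ∈ Strategy.
(1) (exactly one): Nadia ∉ Strategy.
(6): Kiri matches Nadia: Kiri ∉ Strategy.
Suppose Nadia ∈ Testing: no assignment then satisfies all the clues, so Nadia ∉ Testing.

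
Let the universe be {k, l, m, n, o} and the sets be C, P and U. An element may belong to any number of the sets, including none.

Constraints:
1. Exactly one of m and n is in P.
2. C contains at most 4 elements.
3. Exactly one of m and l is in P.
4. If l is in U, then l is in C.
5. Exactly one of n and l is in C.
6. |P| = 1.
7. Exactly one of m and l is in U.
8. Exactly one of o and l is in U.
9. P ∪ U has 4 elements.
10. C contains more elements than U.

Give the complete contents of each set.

C = {k, l, m, o}; P = {m}; U = {k, l, n}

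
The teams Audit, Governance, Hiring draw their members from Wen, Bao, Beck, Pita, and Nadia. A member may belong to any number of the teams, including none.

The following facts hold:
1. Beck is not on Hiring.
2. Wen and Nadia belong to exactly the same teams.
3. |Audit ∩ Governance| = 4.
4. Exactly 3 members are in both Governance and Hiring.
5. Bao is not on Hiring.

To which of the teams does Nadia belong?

From (1): Beck ∉ Hiring.
From (5): Bao ∉ Hiring.
Suppose Nadia ∉ Audit: no assignment then satisfies all the clues, so Nadia ∈ Audit.

Nadia: Audit, Governance, Hiring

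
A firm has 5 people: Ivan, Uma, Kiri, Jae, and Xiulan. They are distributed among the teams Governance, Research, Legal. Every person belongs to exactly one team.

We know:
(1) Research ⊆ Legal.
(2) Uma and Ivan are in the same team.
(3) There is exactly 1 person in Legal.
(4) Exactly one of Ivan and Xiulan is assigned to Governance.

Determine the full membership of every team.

Governance = {Ivan, Jae, Kiri, Uma}; Research = {}; Legal = {Xiulan}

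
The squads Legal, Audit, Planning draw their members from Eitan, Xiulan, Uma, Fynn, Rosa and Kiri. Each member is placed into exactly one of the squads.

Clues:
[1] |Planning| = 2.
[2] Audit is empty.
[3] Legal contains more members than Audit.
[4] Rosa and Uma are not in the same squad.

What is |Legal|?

4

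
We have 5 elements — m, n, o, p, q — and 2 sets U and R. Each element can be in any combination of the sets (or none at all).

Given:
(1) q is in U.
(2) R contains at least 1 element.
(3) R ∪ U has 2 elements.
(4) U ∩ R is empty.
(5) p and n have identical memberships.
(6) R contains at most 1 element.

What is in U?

U = {q}

From (1): q ∈ U.
(4) (disjoint): q ∉ R.
Suppose m ∈ U: no assignment then satisfies all the clues, so m ∉ U.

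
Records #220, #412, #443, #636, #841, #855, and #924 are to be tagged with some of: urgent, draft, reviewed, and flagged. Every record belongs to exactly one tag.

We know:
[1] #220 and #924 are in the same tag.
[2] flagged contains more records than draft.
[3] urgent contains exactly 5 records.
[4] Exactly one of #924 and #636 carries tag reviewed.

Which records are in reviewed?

reviewed = {#636}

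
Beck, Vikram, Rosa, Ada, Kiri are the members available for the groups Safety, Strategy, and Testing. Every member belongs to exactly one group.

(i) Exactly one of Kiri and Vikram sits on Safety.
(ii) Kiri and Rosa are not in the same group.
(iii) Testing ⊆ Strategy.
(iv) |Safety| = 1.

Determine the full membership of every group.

Safety = {Kiri}; Strategy = {Ada, Beck, Rosa, Vikram}; Testing = {}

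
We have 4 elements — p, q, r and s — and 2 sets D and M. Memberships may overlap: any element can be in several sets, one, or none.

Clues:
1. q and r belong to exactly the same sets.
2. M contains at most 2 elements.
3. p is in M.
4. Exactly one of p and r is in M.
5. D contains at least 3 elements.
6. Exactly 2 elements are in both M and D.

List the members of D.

D = {p, q, r, s}

From (3): p ∈ M.
(4) (exactly one): r ∉ M.
(1): q matches r: q ∉ M.
Suppose p ∉ D: no assignment then satisfies all the clues, so p ∈ D.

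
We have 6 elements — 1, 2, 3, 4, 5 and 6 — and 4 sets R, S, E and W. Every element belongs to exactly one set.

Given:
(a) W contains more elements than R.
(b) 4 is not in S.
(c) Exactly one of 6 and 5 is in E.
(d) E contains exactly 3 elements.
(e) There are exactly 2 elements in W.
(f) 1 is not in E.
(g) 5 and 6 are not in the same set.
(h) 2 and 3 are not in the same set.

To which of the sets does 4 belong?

4: E

From (b): 4 ∉ S.
From (f): 1 ∉ E.
Suppose 4 ∈ R: no assignment then satisfies all the clues, so 4 ∉ R.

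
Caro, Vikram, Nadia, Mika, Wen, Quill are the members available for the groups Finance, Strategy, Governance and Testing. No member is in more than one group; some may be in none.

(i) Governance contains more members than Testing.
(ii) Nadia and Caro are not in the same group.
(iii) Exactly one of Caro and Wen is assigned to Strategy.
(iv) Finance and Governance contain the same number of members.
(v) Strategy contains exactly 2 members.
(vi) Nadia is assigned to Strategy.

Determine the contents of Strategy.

Strategy = {Nadia, Wen}

From (vi): Nadia ∈ Strategy.
(ii): Caro ∉ Strategy.
(iii) (exactly one): Wen ∈ Strategy.
(v): Strategy already has 2, so the rest are out.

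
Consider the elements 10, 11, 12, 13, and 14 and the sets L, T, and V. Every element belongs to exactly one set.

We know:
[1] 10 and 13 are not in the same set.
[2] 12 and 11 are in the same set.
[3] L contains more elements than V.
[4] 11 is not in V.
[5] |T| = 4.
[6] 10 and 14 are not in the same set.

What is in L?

L = {10}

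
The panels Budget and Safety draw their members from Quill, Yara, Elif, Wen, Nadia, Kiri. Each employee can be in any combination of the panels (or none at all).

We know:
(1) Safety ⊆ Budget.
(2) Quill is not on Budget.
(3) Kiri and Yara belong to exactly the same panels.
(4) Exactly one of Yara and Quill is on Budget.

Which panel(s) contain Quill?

Quill: none

From (2): Quill ∉ Budget.
(1) contrapositive: Quill ∉ Safety.
(4) (exactly one): Yara ∈ Budget.
(3): Kiri matches Yara: Kiri ∈ Budget.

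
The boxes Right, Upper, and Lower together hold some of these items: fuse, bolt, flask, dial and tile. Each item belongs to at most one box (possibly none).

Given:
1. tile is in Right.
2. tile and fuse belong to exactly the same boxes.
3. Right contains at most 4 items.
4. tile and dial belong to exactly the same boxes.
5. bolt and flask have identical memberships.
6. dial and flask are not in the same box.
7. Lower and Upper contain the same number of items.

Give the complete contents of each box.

Right = {dial, fuse, tile}; Upper = {}; Lower = {}

From (1): tile ∈ Right.
(2): fuse matches tile: fuse ∈ Right.
(4): dial matches tile: dial ∈ Right.
(6): flask ∉ Right.
(5): bolt matches flask: bolt ∉ Right.
Suppose bolt ∈ Upper: no assignment then satisfies all the clues, so bolt ∉ Upper.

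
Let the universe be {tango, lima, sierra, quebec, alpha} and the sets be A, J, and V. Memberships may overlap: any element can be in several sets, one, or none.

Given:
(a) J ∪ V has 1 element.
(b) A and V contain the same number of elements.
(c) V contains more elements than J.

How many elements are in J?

0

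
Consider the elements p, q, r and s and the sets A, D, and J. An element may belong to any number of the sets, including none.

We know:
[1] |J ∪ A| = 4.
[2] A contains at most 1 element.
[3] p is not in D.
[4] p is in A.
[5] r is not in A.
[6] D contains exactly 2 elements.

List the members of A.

A = {p}

From (3): p ∉ D.
From (4): p ∈ A.
From (5): r ∉ A.
(2): A already has 1, so the rest are out.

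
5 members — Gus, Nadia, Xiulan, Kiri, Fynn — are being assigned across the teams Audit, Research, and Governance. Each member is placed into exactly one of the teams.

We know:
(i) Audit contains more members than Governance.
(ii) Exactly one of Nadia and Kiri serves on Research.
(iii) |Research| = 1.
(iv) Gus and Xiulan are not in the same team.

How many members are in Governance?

1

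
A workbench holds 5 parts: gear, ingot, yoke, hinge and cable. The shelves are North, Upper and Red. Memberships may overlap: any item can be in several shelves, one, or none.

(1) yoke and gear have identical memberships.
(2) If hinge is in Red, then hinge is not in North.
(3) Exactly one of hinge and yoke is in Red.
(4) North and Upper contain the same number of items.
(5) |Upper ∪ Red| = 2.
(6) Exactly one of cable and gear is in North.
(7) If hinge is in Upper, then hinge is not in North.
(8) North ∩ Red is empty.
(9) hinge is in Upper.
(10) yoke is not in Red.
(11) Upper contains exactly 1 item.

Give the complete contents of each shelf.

North = {cable}; Upper = {hinge}; Red = {hinge, ingot}

From (9): hinge ∈ Upper.
From (10): yoke ∉ Red.
(1): gear matches yoke: gear ∉ Red.
(3) (exactly one): hinge ∈ Red.
(7): hinge ∉ North.
(11): Upper already has 1, so the rest are out.
Suppose gear ∈ North: no assignment then satisfies all the clues, so gear ∉ North.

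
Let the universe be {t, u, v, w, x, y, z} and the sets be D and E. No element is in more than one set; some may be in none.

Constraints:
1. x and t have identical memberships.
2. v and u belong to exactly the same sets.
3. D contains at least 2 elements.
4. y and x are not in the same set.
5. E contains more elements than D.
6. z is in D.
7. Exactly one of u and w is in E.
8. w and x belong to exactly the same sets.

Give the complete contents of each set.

D = {y, z}; E = {t, w, x}

From (6): z ∈ D.
Suppose t ∈ D: no assignment then satisfies all the clues, so t ∉ D.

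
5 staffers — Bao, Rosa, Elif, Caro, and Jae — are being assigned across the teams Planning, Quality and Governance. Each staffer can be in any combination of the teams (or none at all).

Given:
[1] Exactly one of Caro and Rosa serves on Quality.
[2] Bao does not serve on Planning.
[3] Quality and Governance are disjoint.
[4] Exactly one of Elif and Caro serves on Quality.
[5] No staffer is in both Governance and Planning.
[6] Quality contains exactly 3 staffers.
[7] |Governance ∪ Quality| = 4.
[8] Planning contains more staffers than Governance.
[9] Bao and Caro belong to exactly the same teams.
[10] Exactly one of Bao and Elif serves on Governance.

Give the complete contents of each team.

Planning = {Jae, Rosa}; Quality = {Bao, Caro, Jae}; Governance = {Elif}

From (2): Bao ∉ Planning.
(9): Caro matches Bao: Caro ∉ Planning.
Suppose Bao ∉ Quality: no assignment then satisfies all the clues, so Bao ∈ Quality.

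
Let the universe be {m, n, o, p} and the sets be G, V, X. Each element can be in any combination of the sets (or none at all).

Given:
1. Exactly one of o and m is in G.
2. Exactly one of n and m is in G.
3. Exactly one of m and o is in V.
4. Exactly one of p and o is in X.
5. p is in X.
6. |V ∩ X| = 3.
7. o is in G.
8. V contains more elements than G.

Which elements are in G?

G = {n, o}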